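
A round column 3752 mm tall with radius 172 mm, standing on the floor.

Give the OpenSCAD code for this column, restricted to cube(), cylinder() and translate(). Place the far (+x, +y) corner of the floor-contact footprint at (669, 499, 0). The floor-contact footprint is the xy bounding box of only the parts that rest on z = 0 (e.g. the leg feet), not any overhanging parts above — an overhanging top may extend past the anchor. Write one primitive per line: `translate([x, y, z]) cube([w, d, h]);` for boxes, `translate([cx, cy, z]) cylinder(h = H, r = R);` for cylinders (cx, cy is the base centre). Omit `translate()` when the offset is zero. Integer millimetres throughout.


translate([497, 327, 0]) cylinder(h = 3752, r = 172);


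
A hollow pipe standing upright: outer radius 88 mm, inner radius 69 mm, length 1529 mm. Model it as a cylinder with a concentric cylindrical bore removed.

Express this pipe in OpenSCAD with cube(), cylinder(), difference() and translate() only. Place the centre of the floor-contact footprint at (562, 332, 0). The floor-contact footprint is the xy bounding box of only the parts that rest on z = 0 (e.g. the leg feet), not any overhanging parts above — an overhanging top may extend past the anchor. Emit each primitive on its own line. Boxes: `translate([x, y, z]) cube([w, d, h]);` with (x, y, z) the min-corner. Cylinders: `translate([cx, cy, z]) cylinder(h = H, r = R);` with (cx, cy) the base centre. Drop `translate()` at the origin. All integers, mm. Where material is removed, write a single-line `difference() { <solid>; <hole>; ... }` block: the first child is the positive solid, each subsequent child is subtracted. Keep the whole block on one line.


difference() { translate([562, 332, 0]) cylinder(h = 1529, r = 88); translate([562, 332, 0]) cylinder(h = 1529, r = 69); }


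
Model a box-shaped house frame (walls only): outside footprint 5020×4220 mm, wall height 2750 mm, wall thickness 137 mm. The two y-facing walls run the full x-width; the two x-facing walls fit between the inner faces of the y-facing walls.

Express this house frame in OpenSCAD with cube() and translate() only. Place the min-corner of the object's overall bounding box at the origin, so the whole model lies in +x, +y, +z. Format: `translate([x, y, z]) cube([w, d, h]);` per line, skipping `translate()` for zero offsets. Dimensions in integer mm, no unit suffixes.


cube([5020, 137, 2750]);
translate([0, 4083, 0]) cube([5020, 137, 2750]);
translate([0, 137, 0]) cube([137, 3946, 2750]);
translate([4883, 137, 0]) cube([137, 3946, 2750]);


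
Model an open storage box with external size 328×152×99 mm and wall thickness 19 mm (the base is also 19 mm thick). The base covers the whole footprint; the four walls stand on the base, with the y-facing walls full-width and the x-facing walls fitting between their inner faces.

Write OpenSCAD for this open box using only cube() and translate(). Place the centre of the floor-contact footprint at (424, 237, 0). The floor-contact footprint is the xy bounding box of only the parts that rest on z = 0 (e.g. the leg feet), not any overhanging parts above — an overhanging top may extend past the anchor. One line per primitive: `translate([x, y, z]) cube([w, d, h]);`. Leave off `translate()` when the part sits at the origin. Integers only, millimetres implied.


translate([260, 161, 0]) cube([328, 152, 19]);
translate([260, 161, 19]) cube([328, 19, 80]);
translate([260, 294, 19]) cube([328, 19, 80]);
translate([260, 180, 19]) cube([19, 114, 80]);
translate([569, 180, 19]) cube([19, 114, 80]);


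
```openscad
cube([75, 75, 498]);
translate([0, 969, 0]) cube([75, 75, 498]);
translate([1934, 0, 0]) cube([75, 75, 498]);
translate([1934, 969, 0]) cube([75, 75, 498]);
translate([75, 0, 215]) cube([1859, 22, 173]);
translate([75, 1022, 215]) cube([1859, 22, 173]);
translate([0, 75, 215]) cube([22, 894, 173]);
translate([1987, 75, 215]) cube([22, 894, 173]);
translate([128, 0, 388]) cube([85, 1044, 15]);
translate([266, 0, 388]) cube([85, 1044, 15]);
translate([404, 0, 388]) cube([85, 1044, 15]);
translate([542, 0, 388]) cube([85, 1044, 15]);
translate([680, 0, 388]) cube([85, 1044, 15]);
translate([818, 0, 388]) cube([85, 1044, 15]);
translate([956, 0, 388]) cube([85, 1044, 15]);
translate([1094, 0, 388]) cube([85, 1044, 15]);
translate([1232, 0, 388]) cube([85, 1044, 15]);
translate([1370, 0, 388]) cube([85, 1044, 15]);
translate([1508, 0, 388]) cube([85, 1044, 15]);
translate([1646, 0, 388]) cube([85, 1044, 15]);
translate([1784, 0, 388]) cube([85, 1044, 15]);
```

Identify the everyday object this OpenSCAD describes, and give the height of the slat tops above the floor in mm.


A bed frame. The slat-top height is 403 mm.

Four posts, four rails, and a row of slats — a bed frame. Slats sit on the rails at z = 215 + 173 = 388; with slat thickness 15, the top is 403 mm.


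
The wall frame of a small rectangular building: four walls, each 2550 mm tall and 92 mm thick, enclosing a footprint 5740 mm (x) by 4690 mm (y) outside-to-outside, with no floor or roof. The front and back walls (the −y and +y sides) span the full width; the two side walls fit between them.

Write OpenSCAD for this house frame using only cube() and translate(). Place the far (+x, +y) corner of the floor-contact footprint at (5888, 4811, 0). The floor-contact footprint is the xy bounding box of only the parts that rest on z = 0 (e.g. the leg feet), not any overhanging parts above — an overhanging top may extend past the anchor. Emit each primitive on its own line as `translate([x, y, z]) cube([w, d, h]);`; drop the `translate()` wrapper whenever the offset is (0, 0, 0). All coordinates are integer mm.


translate([148, 121, 0]) cube([5740, 92, 2550]);
translate([148, 4719, 0]) cube([5740, 92, 2550]);
translate([148, 213, 0]) cube([92, 4506, 2550]);
translate([5796, 213, 0]) cube([92, 4506, 2550]);


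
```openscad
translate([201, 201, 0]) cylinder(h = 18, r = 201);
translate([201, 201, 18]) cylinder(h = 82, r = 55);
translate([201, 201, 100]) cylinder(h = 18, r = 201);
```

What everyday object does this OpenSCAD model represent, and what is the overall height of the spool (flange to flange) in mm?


A spool. The overall height is 118 mm.

Three coaxial cylinders, large–small–large — a spool. Two 18 mm flanges and a 82 mm core give 18 + 82 + 18 = 118 mm.


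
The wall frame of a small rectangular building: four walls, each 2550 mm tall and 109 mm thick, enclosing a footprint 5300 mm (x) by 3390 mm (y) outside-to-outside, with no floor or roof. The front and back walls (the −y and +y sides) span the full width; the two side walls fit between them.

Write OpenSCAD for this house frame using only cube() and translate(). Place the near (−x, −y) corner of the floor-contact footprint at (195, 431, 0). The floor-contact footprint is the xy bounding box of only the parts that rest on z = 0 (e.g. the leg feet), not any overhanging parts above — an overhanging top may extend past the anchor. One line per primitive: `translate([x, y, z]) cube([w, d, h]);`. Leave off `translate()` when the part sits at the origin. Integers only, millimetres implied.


translate([195, 431, 0]) cube([5300, 109, 2550]);
translate([195, 3712, 0]) cube([5300, 109, 2550]);
translate([195, 540, 0]) cube([109, 3172, 2550]);
translate([5386, 540, 0]) cube([109, 3172, 2550]);


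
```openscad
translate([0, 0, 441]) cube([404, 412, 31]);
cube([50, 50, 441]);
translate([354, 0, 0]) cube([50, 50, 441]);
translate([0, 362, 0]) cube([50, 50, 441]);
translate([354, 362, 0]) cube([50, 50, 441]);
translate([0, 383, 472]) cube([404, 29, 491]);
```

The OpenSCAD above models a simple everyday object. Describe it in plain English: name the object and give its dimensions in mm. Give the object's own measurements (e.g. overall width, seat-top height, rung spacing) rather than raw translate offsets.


A chair. The seat is a 404×412×31 mm slab with its top at z = 472 mm, on four 50×50 mm corner legs (flush with the seat edges, standing on z = 0). A flat backrest 29 mm thick, 491 mm tall, spans the full seat width and rises from the seat top along its +y edge, rear face flush with the rear of the seat.


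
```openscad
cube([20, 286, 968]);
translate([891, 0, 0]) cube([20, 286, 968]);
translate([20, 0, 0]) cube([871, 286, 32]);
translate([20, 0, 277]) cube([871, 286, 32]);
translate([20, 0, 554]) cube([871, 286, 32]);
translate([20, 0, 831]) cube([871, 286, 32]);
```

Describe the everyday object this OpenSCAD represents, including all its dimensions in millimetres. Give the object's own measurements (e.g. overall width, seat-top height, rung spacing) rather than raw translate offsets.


An open bookshelf. Two side panels, each 20 mm thick, 286 mm deep and 968 mm tall, stand 911 mm apart (outside-to-outside). Between them sit 4 shelves, each 32 mm thick and 286 mm deep, spanning the full gap between the sides. The bottom shelf rests on the floor (its underside at z = 0) and the clear gap between one shelf's top and the next shelf's underside is 245 mm.


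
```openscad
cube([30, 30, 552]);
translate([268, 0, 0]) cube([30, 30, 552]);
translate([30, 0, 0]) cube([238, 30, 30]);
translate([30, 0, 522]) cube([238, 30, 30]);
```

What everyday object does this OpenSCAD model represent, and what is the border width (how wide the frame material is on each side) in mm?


A picture frame. The border width is 30 mm.

Four thin pieces enclosing a rectangular opening — a picture frame. The two full-height stiles are 552 mm tall; the top rail sits at z = 522 and is 30 mm tall, so the border above the opening is 552 − 522 = 30 mm, matching the stile x-width.


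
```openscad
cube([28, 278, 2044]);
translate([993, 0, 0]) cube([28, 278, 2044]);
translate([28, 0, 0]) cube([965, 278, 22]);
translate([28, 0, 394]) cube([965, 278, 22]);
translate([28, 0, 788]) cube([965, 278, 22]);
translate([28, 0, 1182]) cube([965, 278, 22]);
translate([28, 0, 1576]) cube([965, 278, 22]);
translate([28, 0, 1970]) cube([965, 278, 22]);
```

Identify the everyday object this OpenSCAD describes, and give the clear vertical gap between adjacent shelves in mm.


A bookshelf. The clear shelf gap is 372 mm.

Two tall side panels with 6 horizontal boards between them — a bookshelf. The first two shelf undersides are at z = 0 and z = 394; with shelf thickness 22, the clear gap is 394 − 0 − 22 = 372 mm.


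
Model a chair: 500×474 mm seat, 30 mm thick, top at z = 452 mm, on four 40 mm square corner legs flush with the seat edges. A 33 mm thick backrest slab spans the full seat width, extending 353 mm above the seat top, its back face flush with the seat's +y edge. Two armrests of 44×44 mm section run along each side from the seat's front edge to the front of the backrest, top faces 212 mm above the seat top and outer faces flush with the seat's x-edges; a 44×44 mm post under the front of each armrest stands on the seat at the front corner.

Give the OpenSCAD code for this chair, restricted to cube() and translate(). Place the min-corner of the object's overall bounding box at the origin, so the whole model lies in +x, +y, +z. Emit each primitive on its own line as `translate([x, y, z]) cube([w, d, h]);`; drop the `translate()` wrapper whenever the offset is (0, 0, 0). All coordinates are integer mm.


translate([0, 0, 422]) cube([500, 474, 30]);
cube([40, 40, 422]);
translate([460, 0, 0]) cube([40, 40, 422]);
translate([0, 434, 0]) cube([40, 40, 422]);
translate([460, 434, 0]) cube([40, 40, 422]);
translate([0, 441, 452]) cube([500, 33, 353]);
translate([0, 0, 620]) cube([44, 441, 44]);
translate([456, 0, 620]) cube([44, 441, 44]);
translate([0, 0, 452]) cube([44, 44, 168]);
translate([456, 0, 452]) cube([44, 44, 168]);


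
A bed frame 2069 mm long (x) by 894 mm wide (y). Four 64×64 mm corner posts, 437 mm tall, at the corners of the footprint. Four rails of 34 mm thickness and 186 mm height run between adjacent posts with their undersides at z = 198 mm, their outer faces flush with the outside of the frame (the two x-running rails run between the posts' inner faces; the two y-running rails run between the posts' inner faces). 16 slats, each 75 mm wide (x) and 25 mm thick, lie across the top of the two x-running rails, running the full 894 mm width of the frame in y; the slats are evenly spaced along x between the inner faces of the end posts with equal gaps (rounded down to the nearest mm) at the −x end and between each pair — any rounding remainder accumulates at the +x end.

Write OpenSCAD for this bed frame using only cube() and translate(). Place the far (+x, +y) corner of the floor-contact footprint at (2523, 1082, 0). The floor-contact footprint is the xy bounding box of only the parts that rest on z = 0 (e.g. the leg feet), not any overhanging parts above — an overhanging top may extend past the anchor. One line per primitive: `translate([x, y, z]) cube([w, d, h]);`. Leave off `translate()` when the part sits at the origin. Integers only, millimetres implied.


// slat z = rail_z + rail_h = 198 + 186 = 384
// slat gap = ⌊(1941 − 16·75) / 17⌋ = 43
translate([454, 188, 0]) cube([64, 64, 437]);
translate([454, 1018, 0]) cube([64, 64, 437]);
translate([2459, 188, 0]) cube([64, 64, 437]);
translate([2459, 1018, 0]) cube([64, 64, 437]);
translate([518, 188, 198]) cube([1941, 34, 186]);
translate([518, 1048, 198]) cube([1941, 34, 186]);
translate([454, 252, 198]) cube([34, 766, 186]);
translate([2489, 252, 198]) cube([34, 766, 186]);
translate([561, 188, 384]) cube([75, 894, 25]);
translate([679, 188, 384]) cube([75, 894, 25]);
translate([797, 188, 384]) cube([75, 894, 25]);
translate([915, 188, 384]) cube([75, 894, 25]);
translate([1033, 188, 384]) cube([75, 894, 25]);
translate([1151, 188, 384]) cube([75, 894, 25]);
translate([1269, 188, 384]) cube([75, 894, 25]);
translate([1387, 188, 384]) cube([75, 894, 25]);
translate([1505, 188, 384]) cube([75, 894, 25]);
translate([1623, 188, 384]) cube([75, 894, 25]);
translate([1741, 188, 384]) cube([75, 894, 25]);
translate([1859, 188, 384]) cube([75, 894, 25]);
translate([1977, 188, 384]) cube([75, 894, 25]);
translate([2095, 188, 384]) cube([75, 894, 25]);
translate([2213, 188, 384]) cube([75, 894, 25]);
translate([2331, 188, 384]) cube([75, 894, 25]);


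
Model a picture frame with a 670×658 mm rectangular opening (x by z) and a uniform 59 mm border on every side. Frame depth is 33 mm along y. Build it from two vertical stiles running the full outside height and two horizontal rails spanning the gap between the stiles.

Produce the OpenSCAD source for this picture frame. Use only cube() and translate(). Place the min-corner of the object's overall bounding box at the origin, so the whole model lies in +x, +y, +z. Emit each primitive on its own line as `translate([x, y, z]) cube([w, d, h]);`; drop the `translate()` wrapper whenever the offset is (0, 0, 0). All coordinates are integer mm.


cube([59, 33, 776]);
translate([729, 0, 0]) cube([59, 33, 776]);
translate([59, 0, 0]) cube([670, 33, 59]);
translate([59, 0, 717]) cube([670, 33, 59]);


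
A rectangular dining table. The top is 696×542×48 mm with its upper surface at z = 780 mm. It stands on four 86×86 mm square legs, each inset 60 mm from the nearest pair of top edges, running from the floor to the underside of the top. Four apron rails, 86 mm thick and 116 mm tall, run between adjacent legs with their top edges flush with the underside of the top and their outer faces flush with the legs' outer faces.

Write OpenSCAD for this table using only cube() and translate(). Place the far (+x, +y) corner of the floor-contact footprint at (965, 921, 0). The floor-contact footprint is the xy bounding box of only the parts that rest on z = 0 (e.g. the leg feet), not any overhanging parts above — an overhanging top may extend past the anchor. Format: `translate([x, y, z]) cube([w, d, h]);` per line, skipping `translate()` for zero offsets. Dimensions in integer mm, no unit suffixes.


// leg_h = 780 - 48 = 732
// apron z = 732 - 116 = 616
translate([329, 439, 732]) cube([696, 542, 48]);
translate([389, 499, 0]) cube([86, 86, 732]);
translate([879, 499, 0]) cube([86, 86, 732]);
translate([389, 835, 0]) cube([86, 86, 732]);
translate([879, 835, 0]) cube([86, 86, 732]);
translate([475, 499, 616]) cube([404, 86, 116]);
translate([475, 835, 616]) cube([404, 86, 116]);
translate([389, 585, 616]) cube([86, 250, 116]);
translate([879, 585, 616]) cube([86, 250, 116]);


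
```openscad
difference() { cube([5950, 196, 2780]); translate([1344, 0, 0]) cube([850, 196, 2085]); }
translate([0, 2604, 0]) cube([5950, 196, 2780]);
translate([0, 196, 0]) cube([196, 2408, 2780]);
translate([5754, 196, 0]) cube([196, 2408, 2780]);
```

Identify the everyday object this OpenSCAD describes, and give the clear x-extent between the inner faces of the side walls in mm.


A single room. The interior width is 5558 mm.

Four walls enclosing a rectangle with a door in the front wall — a room. Outside width 5950 minus two 196 mm walls gives 5558 mm.


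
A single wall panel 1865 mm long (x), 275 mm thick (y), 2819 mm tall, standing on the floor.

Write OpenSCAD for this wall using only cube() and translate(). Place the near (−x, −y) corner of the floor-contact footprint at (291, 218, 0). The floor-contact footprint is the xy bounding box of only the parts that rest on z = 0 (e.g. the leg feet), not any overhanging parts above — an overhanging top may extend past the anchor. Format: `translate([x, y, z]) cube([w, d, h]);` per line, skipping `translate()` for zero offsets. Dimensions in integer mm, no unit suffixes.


translate([291, 218, 0]) cube([1865, 275, 2819]);


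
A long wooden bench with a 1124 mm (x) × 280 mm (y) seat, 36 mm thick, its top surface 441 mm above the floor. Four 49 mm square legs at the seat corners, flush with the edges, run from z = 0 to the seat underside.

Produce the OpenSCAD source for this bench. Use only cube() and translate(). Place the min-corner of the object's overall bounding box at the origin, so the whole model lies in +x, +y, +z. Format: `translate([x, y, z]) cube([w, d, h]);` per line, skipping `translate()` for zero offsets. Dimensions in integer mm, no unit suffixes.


translate([0, 0, 405]) cube([1124, 280, 36]);
cube([49, 49, 405]);
translate([0, 231, 0]) cube([49, 49, 405]);
translate([1075, 0, 0]) cube([49, 49, 405]);
translate([1075, 231, 0]) cube([49, 49, 405]);


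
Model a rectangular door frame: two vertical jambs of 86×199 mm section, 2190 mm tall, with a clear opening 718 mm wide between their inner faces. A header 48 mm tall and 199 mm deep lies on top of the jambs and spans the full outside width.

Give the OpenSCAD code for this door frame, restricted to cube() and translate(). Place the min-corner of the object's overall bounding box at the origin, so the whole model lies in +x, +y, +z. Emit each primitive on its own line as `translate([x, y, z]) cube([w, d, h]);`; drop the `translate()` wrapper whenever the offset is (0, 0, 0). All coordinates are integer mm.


cube([86, 199, 2190]);
translate([804, 0, 0]) cube([86, 199, 2190]);
translate([0, 0, 2190]) cube([890, 199, 48]);


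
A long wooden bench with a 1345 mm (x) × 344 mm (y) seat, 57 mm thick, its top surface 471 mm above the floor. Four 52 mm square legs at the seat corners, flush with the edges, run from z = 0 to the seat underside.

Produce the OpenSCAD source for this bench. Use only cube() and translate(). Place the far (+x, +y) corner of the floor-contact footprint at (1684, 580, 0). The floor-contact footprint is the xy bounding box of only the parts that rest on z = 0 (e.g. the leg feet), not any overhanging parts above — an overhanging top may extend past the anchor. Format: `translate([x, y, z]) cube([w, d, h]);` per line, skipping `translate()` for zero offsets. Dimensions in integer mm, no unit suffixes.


// leg_h = 471 − 57 = 414
translate([339, 236, 414]) cube([1345, 344, 57]);
translate([339, 236, 0]) cube([52, 52, 414]);
translate([339, 528, 0]) cube([52, 52, 414]);
translate([1632, 236, 0]) cube([52, 52, 414]);
translate([1632, 528, 0]) cube([52, 52, 414]);


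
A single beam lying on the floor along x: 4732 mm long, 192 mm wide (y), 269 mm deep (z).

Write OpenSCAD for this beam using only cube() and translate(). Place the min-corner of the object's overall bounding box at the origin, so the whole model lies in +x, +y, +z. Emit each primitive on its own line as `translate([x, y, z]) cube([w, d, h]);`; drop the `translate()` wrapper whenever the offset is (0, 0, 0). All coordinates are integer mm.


cube([4732, 192, 269]);


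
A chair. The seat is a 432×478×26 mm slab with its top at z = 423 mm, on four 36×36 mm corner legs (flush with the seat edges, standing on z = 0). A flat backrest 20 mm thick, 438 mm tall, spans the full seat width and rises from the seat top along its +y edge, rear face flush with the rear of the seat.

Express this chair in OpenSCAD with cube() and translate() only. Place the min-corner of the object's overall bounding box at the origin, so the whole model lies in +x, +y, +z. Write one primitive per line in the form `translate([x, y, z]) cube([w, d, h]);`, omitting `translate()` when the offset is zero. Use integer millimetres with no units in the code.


translate([0, 0, 397]) cube([432, 478, 26]);
cube([36, 36, 397]);
translate([396, 0, 0]) cube([36, 36, 397]);
translate([0, 442, 0]) cube([36, 36, 397]);
translate([396, 442, 0]) cube([36, 36, 397]);
translate([0, 458, 423]) cube([432, 20, 438]);


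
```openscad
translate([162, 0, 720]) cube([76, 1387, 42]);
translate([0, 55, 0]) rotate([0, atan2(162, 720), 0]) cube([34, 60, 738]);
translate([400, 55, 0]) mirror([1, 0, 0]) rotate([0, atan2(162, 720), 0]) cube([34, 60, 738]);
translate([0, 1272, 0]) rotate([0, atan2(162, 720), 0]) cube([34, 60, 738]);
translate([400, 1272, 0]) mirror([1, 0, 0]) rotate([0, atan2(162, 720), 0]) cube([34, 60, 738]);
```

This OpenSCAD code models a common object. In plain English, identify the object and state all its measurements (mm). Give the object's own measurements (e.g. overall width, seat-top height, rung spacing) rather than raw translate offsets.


A sawhorse. A 76×1387×42 mm beam (x, y, z) sits on two A-frame leg pairs. Each pair is two raked legs of 34×60 mm section (60 mm along y) splaying symmetrically in x. Each leg rises 720 mm vertically over 162 mm of horizontal reach and is 738 mm long along its own axis. Every leg's outer bottom edge rests on the floor and its outer top edge meets a bottom edge of the beam — the left legs (tilting toward +x) meet the beam's −x bottom edge, the right legs (their mirror images, tilting toward −x) meet its +x bottom edge — so the leg tops tuck under the beam, the beam's underside is 720 mm above the floor, and the feet are 400 mm apart outside-to-outside with the beam centred between them. The two leg pairs are set in 55 mm from either end of the beam.


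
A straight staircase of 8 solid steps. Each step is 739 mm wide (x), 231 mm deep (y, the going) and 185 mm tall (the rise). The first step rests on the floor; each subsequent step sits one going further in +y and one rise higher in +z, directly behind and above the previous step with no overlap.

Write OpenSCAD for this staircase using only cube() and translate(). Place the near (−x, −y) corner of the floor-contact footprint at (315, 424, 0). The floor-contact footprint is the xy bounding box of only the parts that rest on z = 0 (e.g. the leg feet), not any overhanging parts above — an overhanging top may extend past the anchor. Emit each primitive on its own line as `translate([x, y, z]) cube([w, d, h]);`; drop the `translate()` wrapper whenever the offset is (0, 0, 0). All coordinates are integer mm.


translate([315, 424, 0]) cube([739, 231, 185]);
translate([315, 655, 185]) cube([739, 231, 185]);
translate([315, 886, 370]) cube([739, 231, 185]);
translate([315, 1117, 555]) cube([739, 231, 185]);
translate([315, 1348, 740]) cube([739, 231, 185]);
translate([315, 1579, 925]) cube([739, 231, 185]);
translate([315, 1810, 1110]) cube([739, 231, 185]);
translate([315, 2041, 1295]) cube([739, 231, 185]);


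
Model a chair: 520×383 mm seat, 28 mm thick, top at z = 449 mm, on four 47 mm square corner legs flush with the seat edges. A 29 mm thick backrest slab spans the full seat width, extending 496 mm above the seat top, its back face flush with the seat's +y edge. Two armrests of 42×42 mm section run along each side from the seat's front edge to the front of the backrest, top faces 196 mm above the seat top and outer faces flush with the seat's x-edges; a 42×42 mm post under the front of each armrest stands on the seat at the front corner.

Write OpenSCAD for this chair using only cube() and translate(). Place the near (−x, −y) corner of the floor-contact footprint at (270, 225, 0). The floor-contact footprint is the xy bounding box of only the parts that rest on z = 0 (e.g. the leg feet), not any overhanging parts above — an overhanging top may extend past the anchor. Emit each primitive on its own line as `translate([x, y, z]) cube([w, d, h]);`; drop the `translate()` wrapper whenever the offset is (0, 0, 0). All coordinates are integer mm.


translate([270, 225, 421]) cube([520, 383, 28]);
translate([270, 225, 0]) cube([47, 47, 421]);
translate([743, 225, 0]) cube([47, 47, 421]);
translate([270, 561, 0]) cube([47, 47, 421]);
translate([743, 561, 0]) cube([47, 47, 421]);
translate([270, 579, 449]) cube([520, 29, 496]);
translate([270, 225, 603]) cube([42, 354, 42]);
translate([748, 225, 603]) cube([42, 354, 42]);
translate([270, 225, 449]) cube([42, 42, 154]);
translate([748, 225, 449]) cube([42, 42, 154]);


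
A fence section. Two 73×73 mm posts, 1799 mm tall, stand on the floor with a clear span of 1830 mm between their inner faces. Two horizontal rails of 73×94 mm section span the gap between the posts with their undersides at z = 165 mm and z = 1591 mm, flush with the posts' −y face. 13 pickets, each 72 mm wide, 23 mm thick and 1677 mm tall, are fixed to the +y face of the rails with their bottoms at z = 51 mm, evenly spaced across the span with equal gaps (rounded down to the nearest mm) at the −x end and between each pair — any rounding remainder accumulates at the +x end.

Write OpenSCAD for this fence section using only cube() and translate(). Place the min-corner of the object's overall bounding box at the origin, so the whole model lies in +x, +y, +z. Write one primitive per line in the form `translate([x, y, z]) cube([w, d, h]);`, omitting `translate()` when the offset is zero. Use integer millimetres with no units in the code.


cube([73, 73, 1799]);
translate([1903, 0, 0]) cube([73, 73, 1799]);
translate([73, 0, 165]) cube([1830, 73, 94]);
translate([73, 0, 1591]) cube([1830, 73, 94]);
translate([136, 73, 51]) cube([72, 23, 1677]);
translate([271, 73, 51]) cube([72, 23, 1677]);
translate([406, 73, 51]) cube([72, 23, 1677]);
translate([541, 73, 51]) cube([72, 23, 1677]);
translate([676, 73, 51]) cube([72, 23, 1677]);
translate([811, 73, 51]) cube([72, 23, 1677]);
translate([946, 73, 51]) cube([72, 23, 1677]);
translate([1081, 73, 51]) cube([72, 23, 1677]);
translate([1216, 73, 51]) cube([72, 23, 1677]);
translate([1351, 73, 51]) cube([72, 23, 1677]);
translate([1486, 73, 51]) cube([72, 23, 1677]);
translate([1621, 73, 51]) cube([72, 23, 1677]);
translate([1756, 73, 51]) cube([72, 23, 1677]);


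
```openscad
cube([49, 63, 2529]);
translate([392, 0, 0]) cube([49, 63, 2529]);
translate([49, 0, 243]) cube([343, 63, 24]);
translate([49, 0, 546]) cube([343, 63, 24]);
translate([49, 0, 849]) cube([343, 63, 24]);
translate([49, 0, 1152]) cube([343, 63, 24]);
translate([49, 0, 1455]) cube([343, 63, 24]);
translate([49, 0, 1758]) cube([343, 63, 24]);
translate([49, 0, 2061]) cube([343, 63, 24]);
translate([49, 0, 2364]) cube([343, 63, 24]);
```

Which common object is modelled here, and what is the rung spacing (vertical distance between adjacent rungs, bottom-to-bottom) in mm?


A ladder. The rung spacing is 303 mm.

Two tall 49×63 posts with 8 short bars between them — a ladder. Adjacent rungs sit at z = 243 and z = 546, so the spacing is 546 − 243 = 303 mm.


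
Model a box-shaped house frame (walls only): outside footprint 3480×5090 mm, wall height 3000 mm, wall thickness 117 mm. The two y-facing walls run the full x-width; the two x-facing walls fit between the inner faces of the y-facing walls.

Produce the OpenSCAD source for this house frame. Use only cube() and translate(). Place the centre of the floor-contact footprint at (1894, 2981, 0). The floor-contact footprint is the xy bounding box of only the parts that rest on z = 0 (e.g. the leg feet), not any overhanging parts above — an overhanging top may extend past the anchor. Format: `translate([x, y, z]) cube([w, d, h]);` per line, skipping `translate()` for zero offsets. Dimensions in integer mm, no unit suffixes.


translate([154, 436, 0]) cube([3480, 117, 3000]);
translate([154, 5409, 0]) cube([3480, 117, 3000]);
translate([154, 553, 0]) cube([117, 4856, 3000]);
translate([3517, 553, 0]) cube([117, 4856, 3000]);


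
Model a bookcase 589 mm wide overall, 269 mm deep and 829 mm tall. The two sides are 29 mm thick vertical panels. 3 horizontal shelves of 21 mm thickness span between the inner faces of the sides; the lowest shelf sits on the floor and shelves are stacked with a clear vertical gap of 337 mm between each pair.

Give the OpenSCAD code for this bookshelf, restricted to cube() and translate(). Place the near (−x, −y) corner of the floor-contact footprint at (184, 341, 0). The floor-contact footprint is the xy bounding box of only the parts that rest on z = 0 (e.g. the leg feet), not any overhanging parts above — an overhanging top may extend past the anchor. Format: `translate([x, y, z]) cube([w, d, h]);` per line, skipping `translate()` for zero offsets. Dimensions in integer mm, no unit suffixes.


translate([184, 341, 0]) cube([29, 269, 829]);
translate([744, 341, 0]) cube([29, 269, 829]);
translate([213, 341, 0]) cube([531, 269, 21]);
translate([213, 341, 358]) cube([531, 269, 21]);
translate([213, 341, 716]) cube([531, 269, 21]);


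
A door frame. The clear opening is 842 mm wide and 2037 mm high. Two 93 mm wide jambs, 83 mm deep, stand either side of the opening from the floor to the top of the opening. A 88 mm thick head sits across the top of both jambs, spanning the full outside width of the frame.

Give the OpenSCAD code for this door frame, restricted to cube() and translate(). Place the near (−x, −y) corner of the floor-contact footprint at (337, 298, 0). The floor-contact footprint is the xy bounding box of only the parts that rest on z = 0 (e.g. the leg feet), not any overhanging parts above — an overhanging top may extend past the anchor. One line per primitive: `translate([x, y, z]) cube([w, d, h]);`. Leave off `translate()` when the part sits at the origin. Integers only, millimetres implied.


translate([337, 298, 0]) cube([93, 83, 2037]);
translate([1272, 298, 0]) cube([93, 83, 2037]);
translate([337, 298, 2037]) cube([1028, 83, 88]);


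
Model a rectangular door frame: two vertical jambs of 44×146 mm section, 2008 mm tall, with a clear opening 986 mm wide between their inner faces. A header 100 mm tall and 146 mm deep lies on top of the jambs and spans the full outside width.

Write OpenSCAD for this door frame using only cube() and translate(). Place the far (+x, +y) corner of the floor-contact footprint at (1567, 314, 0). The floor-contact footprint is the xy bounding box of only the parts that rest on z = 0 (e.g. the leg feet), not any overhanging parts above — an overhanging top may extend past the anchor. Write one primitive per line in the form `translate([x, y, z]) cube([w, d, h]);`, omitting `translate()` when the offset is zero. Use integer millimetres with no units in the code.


translate([493, 168, 0]) cube([44, 146, 2008]);
translate([1523, 168, 0]) cube([44, 146, 2008]);
translate([493, 168, 2008]) cube([1074, 146, 100]);


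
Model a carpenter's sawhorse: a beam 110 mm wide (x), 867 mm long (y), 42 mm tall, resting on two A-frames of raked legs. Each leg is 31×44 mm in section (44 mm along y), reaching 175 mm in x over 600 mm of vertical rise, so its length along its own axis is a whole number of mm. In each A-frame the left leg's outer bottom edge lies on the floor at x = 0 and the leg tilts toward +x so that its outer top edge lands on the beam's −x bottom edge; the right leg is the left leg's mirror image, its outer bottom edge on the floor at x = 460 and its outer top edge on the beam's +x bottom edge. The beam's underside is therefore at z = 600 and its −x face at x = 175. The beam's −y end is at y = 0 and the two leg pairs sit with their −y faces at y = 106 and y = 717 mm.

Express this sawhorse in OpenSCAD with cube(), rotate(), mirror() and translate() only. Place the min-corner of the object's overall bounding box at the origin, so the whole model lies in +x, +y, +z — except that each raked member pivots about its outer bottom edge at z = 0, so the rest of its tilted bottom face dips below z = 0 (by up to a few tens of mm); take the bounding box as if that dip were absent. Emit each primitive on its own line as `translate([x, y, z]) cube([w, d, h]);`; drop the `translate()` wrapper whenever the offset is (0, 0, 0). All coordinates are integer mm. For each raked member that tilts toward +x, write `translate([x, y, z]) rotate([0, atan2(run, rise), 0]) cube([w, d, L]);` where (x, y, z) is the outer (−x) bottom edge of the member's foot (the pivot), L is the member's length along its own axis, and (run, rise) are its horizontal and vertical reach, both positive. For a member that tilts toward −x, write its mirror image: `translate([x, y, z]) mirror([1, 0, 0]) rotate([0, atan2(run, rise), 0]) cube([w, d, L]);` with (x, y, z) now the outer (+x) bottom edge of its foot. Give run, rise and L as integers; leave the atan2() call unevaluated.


translate([175, 0, 600]) cube([110, 867, 42]);
translate([0, 106, 0]) rotate([0, atan2(175, 600), 0]) cube([31, 44, 625]);
translate([460, 106, 0]) mirror([1, 0, 0]) rotate([0, atan2(175, 600), 0]) cube([31, 44, 625]);
translate([0, 717, 0]) rotate([0, atan2(175, 600), 0]) cube([31, 44, 625]);
translate([460, 717, 0]) mirror([1, 0, 0]) rotate([0, atan2(175, 600), 0]) cube([31, 44, 625]);


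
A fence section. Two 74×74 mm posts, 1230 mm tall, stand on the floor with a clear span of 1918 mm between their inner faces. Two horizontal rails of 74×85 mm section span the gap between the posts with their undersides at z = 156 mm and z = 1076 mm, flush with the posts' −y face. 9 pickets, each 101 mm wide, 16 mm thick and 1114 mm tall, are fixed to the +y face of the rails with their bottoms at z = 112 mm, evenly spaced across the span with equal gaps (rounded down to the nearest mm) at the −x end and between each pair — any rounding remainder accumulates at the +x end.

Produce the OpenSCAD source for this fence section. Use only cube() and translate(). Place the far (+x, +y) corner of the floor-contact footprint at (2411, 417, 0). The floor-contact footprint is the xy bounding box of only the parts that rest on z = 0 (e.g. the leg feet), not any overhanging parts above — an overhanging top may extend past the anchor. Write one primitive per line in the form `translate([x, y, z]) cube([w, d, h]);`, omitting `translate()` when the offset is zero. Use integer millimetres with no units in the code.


translate([345, 343, 0]) cube([74, 74, 1230]);
translate([2337, 343, 0]) cube([74, 74, 1230]);
translate([419, 343, 156]) cube([1918, 74, 85]);
translate([419, 343, 1076]) cube([1918, 74, 85]);
translate([519, 417, 112]) cube([101, 16, 1114]);
translate([720, 417, 112]) cube([101, 16, 1114]);
translate([921, 417, 112]) cube([101, 16, 1114]);
translate([1122, 417, 112]) cube([101, 16, 1114]);
translate([1323, 417, 112]) cube([101, 16, 1114]);
translate([1524, 417, 112]) cube([101, 16, 1114]);
translate([1725, 417, 112]) cube([101, 16, 1114]);
translate([1926, 417, 112]) cube([101, 16, 1114]);
translate([2127, 417, 112]) cube([101, 16, 1114]);


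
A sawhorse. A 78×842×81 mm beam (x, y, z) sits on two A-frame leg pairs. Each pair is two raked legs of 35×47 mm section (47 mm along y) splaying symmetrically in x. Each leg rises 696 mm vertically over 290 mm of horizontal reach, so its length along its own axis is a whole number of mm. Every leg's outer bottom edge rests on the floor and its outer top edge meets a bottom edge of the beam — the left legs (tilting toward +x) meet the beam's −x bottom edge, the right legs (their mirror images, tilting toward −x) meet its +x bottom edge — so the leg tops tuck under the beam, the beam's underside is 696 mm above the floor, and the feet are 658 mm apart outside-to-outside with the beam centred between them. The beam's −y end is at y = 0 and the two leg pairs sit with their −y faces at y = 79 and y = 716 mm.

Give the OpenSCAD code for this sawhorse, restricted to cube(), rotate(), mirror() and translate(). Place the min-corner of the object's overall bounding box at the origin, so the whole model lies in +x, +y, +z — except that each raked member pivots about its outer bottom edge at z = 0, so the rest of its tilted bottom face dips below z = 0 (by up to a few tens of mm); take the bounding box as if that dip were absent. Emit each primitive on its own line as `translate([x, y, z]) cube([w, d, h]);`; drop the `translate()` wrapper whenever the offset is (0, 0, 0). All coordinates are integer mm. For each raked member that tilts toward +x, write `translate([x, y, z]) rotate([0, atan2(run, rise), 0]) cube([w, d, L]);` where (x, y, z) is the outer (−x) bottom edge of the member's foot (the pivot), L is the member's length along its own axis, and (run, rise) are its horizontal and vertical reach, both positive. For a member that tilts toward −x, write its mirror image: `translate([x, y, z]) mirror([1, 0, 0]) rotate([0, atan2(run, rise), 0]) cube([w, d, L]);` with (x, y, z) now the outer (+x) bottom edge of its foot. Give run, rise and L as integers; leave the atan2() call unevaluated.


translate([290, 0, 696]) cube([78, 842, 81]);
translate([0, 79, 0]) rotate([0, atan2(290, 696), 0]) cube([35, 47, 754]);
translate([658, 79, 0]) mirror([1, 0, 0]) rotate([0, atan2(290, 696), 0]) cube([35, 47, 754]);
translate([0, 716, 0]) rotate([0, atan2(290, 696), 0]) cube([35, 47, 754]);
translate([658, 716, 0]) mirror([1, 0, 0]) rotate([0, atan2(290, 696), 0]) cube([35, 47, 754]);


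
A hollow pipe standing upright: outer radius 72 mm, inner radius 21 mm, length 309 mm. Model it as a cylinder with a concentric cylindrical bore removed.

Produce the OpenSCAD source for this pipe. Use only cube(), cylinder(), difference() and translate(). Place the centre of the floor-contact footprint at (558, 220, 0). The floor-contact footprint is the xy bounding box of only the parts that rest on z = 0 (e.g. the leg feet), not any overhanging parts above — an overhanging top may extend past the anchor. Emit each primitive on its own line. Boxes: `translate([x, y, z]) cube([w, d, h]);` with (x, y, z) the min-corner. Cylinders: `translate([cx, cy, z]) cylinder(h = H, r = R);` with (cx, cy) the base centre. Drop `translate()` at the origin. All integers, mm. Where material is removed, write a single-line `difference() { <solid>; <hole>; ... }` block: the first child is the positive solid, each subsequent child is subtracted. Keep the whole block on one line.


difference() { translate([558, 220, 0]) cylinder(h = 309, r = 72); translate([558, 220, 0]) cylinder(h = 309, r = 21); }


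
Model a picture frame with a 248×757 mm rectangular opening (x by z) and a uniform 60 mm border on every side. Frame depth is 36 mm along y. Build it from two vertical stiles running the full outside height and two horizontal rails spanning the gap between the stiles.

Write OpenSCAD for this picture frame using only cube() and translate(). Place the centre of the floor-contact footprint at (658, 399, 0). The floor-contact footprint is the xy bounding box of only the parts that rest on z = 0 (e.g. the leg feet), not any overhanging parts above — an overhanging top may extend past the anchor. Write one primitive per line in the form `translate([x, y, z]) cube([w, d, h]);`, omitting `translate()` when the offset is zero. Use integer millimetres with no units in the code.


translate([474, 381, 0]) cube([60, 36, 877]);
translate([782, 381, 0]) cube([60, 36, 877]);
translate([534, 381, 0]) cube([248, 36, 60]);
translate([534, 381, 817]) cube([248, 36, 60]);
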